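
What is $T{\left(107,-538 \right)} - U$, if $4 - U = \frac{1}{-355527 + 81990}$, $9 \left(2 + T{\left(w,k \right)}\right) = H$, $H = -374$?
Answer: $- \frac{13008205}{273537} \approx -47.556$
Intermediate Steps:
$T{\left(w,k \right)} = - \frac{392}{9}$ ($T{\left(w,k \right)} = -2 + \frac{1}{9} \left(-374\right) = -2 - \frac{374}{9} = - \frac{392}{9}$)
$U = \frac{1094149}{273537}$ ($U = 4 - \frac{1}{-355527 + 81990} = 4 - \frac{1}{-273537} = 4 - - \frac{1}{273537} = 4 + \frac{1}{273537} = \frac{1094149}{273537} \approx 4.0$)
$T{\left(107,-538 \right)} - U = - \frac{392}{9} - \frac{1094149}{273537} = - \frac{13008205}{273537}$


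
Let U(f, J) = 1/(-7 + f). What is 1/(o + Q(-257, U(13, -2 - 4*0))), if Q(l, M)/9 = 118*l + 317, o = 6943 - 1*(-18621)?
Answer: -1/244517 ≈ -4.0897e-6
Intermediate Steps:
o = 25564 (o = 6943 + 18621 = 25564)
Q(l, M) = 2853 + 1062*l (Q(l, M) = 9*(118*l + 317) = 9*(317 + 118*l) = 2853 + 1062*l)
1/(o + Q(-257, U(13, -2 - 4*0))) = 1/(25564 + (2853 + 1062*(-257))) = 1/(25564 + (2853 - 272934)) = 1/(25564 - 270081) = 1/(-244517) = -1/244517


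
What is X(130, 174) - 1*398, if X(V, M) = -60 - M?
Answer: -632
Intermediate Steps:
X(130, 174) - 1*398 = (-60 - 1*174) - 1*398 = (-60 - 174) - 398 = -234 - 398 = -632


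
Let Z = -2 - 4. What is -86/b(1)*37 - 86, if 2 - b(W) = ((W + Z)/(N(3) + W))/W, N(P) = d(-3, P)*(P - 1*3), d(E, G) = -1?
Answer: -3784/7 ≈ -540.57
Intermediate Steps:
N(P) = 3 - P (N(P) = -(P - 1*3) = -(P - 3) = -(-3 + P) = 3 - P)
Z = -6
b(W) = 2 - (-6 + W)/W**2 (b(W) = 2 - (W - 6)/((3 - 1*3) + W)/W = 2 - (-6 + W)/((3 - 3) + W)/W = 2 - (-6 + W)/(0 + W)/W = 2 - (-6 + W)/W/W = 2 - (-6 + W)/W**2)
-86/b(1)*37 - 86 = -86/(2 - 1/1 + 6/1**2)*37 - 86 = -86/(2 - 1*1 + 6*1)*37 - 86 = -86/(2 - 1 + 6)*37 - 86 = -86/7*37 - 86 = -3182/7 - 86 = -3784/7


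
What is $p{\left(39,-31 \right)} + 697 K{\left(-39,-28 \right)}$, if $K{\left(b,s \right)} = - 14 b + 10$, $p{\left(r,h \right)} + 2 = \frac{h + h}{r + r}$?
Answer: $\frac{15113639}{39} \approx 3.8753 \cdot 10^{5}$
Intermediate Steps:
$p{\left(r,h \right)} = -2 + \frac{h}{r}$ ($p{\left(r,h \right)} = -2 + \frac{h + h}{r + r} = -2 + \frac{2 h}{2 r} = -2 + 2 h \frac{1}{2 r} = -2 + \frac{h}{r}$)
$K{\left(b,s \right)} = 10 - 14 b$
$p{\left(39,-31 \right)} + 697 K{\left(-39,-28 \right)} = \left(-2 - \frac{31}{39}\right) + 697 \left(10 - -546\right) = \left(-2 - \frac{31}{39}\right) + 697 \left(10 + 546\right) = \left(-2 - \frac{31}{39}\right) + 697 \cdot 556 = - \frac{109}{39} + 387532 = \frac{15113639}{39}$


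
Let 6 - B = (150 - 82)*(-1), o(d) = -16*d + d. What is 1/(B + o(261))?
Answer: -1/3841 ≈ -0.00026035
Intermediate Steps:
o(d) = -15*d
B = 74 (B = 6 - (150 - 82)*(-1) = 6 - 68*(-1) = 6 - 1*(-68) = 6 + 68 = 74)
1/(B + o(261)) = 1/(74 - 15*261) = 1/(74 - 3915) = 1/(-3841) = -1/3841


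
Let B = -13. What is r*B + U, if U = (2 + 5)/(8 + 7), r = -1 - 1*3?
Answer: 787/15 ≈ 52.467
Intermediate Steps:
r = -4 (r = -1 - 3 = -4)
U = 7/15 ≈ 0.46667
r*B + U = -4*(-13) + 7/15 = 52 + 7/15 = 787/15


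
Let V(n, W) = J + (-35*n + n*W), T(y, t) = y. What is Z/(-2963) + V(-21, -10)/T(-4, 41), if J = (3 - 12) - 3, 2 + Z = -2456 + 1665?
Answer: -2761307/11852 ≈ -232.98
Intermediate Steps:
Z = -793 (Z = -2 + (-2456 + 1665) = -2 - 791 = -793)
J = -12 (J = -9 - 3 = -12)
V(n, W) = -12 - 35*n + W*n (V(n, W) = -12 + (-35*n + n*W) = -12 + (-35*n + W*n) = -12 - 35*n + W*n)
Z/(-2963) + V(-21, -10)/T(-4, 41) = -793/(-2963) + (-12 - 35*(-21) - 10*(-21))/(-4) = -793*(-1/2963) + (-12 + 735 + 210)*(-1/4) = 793/2963 + 933*(-1/4) = 793/2963 - 933/4 = -2761307/11852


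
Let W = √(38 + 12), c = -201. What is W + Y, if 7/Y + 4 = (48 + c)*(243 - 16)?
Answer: -7/34735 + 5*√2 ≈ 7.0709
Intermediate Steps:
W = 5*√2 (W = √50 = 5*√2 ≈ 7.0711)
Y = -7/34735 (Y = 7/(-4 + (48 - 201)*(243 - 16)) = 7/(-4 - 153*227) = 7/(-4 - 34731) = 7/(-34735) = 7*(-1/34735) = -7/34735 ≈ -0.00020153)
W + Y = 5*√2 - 7/34735 = -7/34735 + 5*√2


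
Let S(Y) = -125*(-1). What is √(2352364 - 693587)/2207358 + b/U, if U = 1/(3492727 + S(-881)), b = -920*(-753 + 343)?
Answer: 1317503774400 + √1658777/2207358 ≈ 1.3175e+12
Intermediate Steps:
S(Y) = 125
b = 377200 (b = -920*(-410) = 377200)
U = 1/3492852 (U = 1/(3492727 + 125) = 1/3492852 ≈ 2.8630e-7)
√(2352364 - 693587)/2207358 + b/U = √(2352364 - 693587)/2207358 + 377200/(1/3492852) = √1658777*(1/2207358) + 377200*3492852 = √1658777/2207358 + 1317503774400 = 1317503774400 + √1658777/2207358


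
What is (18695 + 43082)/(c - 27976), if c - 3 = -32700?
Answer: -61777/60673 ≈ -1.0182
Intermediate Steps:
c = -32697 (c = 3 - 32700 = -32697)
(18695 + 43082)/(c - 27976) = (18695 + 43082)/(-32697 - 27976) = 61777/(-60673) = 61777*(-1/60673) = -61777/60673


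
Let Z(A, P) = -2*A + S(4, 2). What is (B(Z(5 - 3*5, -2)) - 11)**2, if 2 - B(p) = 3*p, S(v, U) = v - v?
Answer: 4761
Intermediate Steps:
S(v, U) = 0
Z(A, P) = -2*A (Z(A, P) = -2*A + 0 = -2*A)
B(p) = 2 - 3*p
(B(Z(5 - 3*5, -2)) - 11)**2 = ((2 - (-6)*(5 - 3*5)) - 11)**2 = ((2 - (-6)*(5 - 15)) - 11)**2 = ((2 - (-6)*(-10)) - 11)**2 = ((2 - 3*20) - 11)**2 = ((2 - 60) - 11)**2 = (-58 - 11)**2 = (-69)**2 = 4761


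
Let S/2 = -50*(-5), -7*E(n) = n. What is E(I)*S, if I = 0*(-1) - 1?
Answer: 500/7 ≈ 71.429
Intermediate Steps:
I = -1 (I = 0 - 1 = -1)
E(n) = -n/7
S = 500 (S = 2*(-50*(-5)) = 2*250 = 500)
E(I)*S = -1/7*(-1)*500 = (1/7)*500 = 500/7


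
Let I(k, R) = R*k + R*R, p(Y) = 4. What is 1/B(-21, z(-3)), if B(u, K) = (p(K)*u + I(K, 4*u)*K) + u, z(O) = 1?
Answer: 1/6867 ≈ 0.00014562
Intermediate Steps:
I(k, R) = R² + R*k (I(k, R) = R*k + R² = R² + R*k)
B(u, K) = 5*u + 4*K*u*(K + 4*u) (B(u, K) = (4*u + ((4*u)*(4*u + K))*K) + u = (4*u + ((4*u)*(K + 4*u))*K) + u = (4*u + (4*u*(K + 4*u))*K) + u = (4*u + 4*K*u*(K + 4*u)) + u = 5*u + 4*K*u*(K + 4*u))
1/B(-21, z(-3)) = 1/(-21*(5 + 4*1*(1 + 4*(-21)))) = 1/(-21*(5 + 4*1*(1 - 84))) = 1/(-21*(5 + 4*1*(-83))) = 1/(-21*(5 - 332)) = 1/(-21*(-327)) = 1/6867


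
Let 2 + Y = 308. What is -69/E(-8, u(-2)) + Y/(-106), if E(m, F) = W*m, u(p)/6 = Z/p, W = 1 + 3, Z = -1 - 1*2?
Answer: -1239/1696 ≈ -0.73054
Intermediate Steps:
Y = 306 (Y = -2 + 308 = 306)
Z = -3 (Z = -1 - 2 = -3)
W = 4
u(p) = -18/p (u(p) = 6*(-3/p) = -18/p)
E(m, F) = 4*m
-69/E(-8, u(-2)) + Y/(-106) = -69/(4*(-8)) + 306/(-106) = -69/(-32) + 306*(-1/106) = -69*(-1/32) - 153/53 = 69/32 - 153/53 = -1239/1696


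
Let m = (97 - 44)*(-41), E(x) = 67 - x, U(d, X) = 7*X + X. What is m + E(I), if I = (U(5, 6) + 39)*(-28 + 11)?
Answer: -627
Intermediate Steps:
U(d, X) = 8*X
I = -1479 (I = (8*6 + 39)*(-28 + 11) = (48 + 39)*(-17) = 87*(-17) = -1479)
m = -2173 (m = 53*(-41) = -2173)
m + E(I) = -2173 + (67 - 1*(-1479)) = -2173 + (67 + 1479) = -2173 + 1546 = -627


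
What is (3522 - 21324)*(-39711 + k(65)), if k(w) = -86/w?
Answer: 45952320402/65 ≈ 7.0696e+8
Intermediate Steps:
(3522 - 21324)*(-39711 + k(65)) = (3522 - 21324)*(-39711 - 86/65) = -17802*(-39711 - 86*1/65) = -17802*(-39711 - 86/65) = -17802*(-2581301/65) = 45952320402/65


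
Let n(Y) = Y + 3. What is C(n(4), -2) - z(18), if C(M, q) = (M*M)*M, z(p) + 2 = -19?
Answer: 364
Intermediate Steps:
z(p) = -21 (z(p) = -2 - 19 = -21)
n(Y) = 3 + Y
C(M, q) = M³ (C(M, q) = M²*M = M³)
C(n(4), -2) - z(18) = (3 + 4)³ - 1*(-21) = 7³ + 21 = 343 + 21 = 364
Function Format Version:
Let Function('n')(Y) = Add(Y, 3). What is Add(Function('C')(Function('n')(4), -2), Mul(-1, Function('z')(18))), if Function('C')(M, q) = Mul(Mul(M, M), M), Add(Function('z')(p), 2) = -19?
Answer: 364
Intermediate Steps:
Function('z')(p) = -21 (Function('z')(p) = Add(-2, -19) = -21)
Function('n')(Y) = Add(3, Y)
Function('C')(M, q) = Pow(M, 3) (Function('C')(M, q) = Mul(Pow(M, 2), M) = Pow(M, 3))
Add(Function('C')(Function('n')(4), -2), Mul(-1, Function('z')(18))) = Add(Pow(Add(3, 4), 3), Mul(-1, -21)) = Add(Pow(7, 3), 21) = Add(343, 21) = 364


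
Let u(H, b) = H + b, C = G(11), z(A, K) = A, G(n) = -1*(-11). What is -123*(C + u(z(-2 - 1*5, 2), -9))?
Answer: 615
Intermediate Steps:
G(n) = 11
C = 11
-123*(C + u(z(-2 - 1*5, 2), -9)) = -123*(11 + ((-2 - 1*5) - 9)) = -123*(11 + ((-2 - 5) - 9)) = -123*(11 + (-7 - 9)) = -123*(11 - 16) = -123*(-5) = 615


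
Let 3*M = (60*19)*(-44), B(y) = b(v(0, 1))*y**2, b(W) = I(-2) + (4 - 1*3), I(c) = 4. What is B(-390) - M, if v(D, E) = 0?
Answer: 777220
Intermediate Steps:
b(W) = 5 (b(W) = 4 + (4 - 1*3) = 4 + (4 - 3) = 4 + 1 = 5)
B(y) = 5*y**2
M = -16720 (M = ((60*19)*(-44))/3 = (1140*(-44))/3 = (1/3)*(-50160) = -16720)
B(-390) - M = 5*(-390)**2 - 1*(-16720) = 5*152100 + 16720 = 760500 + 16720 = 777220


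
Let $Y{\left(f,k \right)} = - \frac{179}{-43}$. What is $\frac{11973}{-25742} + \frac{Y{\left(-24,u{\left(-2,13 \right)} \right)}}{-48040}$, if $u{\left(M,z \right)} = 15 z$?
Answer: $- \frac{12368736689}{26587882120} \approx -0.4652$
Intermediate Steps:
$Y{\left(f,k \right)} = \frac{179}{43}$ ($Y{\left(f,k \right)} = \left(-179\right) \left(- \frac{1}{43}\right) = \frac{179}{43}$)
$\frac{11973}{-25742} + \frac{Y{\left(-24,u{\left(-2,13 \right)} \right)}}{-48040} = \frac{11973}{-25742} + \frac{179}{43 \left(-48040\right)} = 11973 \left(- \frac{1}{25742}\right) + \frac{179}{43} \left(- \frac{1}{48040}\right) = - \frac{11973}{25742} - \frac{179}{2065720} = - \frac{12368736689}{26587882120}$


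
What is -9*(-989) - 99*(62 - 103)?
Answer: 12960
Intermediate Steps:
-9*(-989) - 99*(62 - 103) = 8901 - 99*(-41) = 8901 + 4059 = 12960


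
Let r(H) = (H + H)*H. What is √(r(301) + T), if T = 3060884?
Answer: √3242086 ≈ 1800.6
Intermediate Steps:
r(H) = 2*H² (r(H) = (2*H)*H = 2*H²)
√(r(301) + T) = √(2*301² + 3060884) = √(2*90601 + 3060884) = √(181202 + 3060884) = √3242086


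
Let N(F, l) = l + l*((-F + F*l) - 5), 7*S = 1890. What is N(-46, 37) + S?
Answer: -61150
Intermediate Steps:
S = 270 (S = (1/7)*1890 = 270)
N(F, l) = l + l*(-5 - F + F*l)
N(-46, 37) + S = 37*(-4 - 1*(-46) - 46*37) + 270 = 37*(-4 + 46 - 1702) + 270 = 37*(-1660) + 270 = -61420 + 270 = -61150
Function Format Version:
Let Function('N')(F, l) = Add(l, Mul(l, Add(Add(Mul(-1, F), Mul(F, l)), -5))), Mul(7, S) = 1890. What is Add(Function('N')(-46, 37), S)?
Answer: -61150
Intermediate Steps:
S = 270 (S = Mul(Rational(1, 7), 1890) = 270)
Function('N')(F, l) = Add(l, Mul(l, Add(-5, Mul(-1, F), Mul(F, l))))
Add(Function('N')(-46, 37), S) = Add(Mul(37, Add(-4, Mul(-1, -46), Mul(-46, 37))), 270) = Add(Mul(37, Add(-4, 46, -1702)), 270) = Add(Mul(37, -1660), 270) = Add(-61420, 270) = -61150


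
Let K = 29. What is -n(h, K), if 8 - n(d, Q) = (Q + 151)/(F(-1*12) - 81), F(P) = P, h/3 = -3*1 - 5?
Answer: -308/31 ≈ -9.9355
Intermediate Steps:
h = -24 (h = 3*(-3*1 - 5) = 3*(-3 - 5) = 3*(-8) = -24)
n(d, Q) = 895/93 + Q/93 (n(d, Q) = 8 - (Q + 151)/(-1*12 - 81) = 8 - (151 + Q)/(-12 - 81) = 8 - (151 + Q)/(-93) = 8 - (151 + Q)*(-1)/93 = 8 - (-151/93 - Q/93) = 8 + (151/93 + Q/93) = 895/93 + Q/93)
-n(h, K) = -(895/93 + (1/93)*29) = -(895/93 + 29/93) = -1*308/31 = -308/31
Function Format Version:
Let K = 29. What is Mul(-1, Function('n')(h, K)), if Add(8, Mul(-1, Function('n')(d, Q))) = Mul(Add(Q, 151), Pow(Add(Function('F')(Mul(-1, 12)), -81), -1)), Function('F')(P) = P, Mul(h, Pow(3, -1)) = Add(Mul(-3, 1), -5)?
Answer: Rational(-308, 31) ≈ -9.9355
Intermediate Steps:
h = -24 (h = Mul(3, Add(Mul(-3, 1), -5)) = Mul(3, Add(-3, -5)) = Mul(3, -8) = -24)
Function('n')(d, Q) = Add(Rational(895, 93), Mul(Rational(1, 93), Q)) (Function('n')(d, Q) = Add(8, Mul(-1, Mul(Add(Q, 151), Pow(Add(Mul(-1, 12), -81), -1)))) = Add(8, Mul(-1, Mul(Add(151, Q), Pow(Add(-12, -81), -1)))) = Add(8, Mul(-1, Mul(Add(151, Q), Pow(-93, -1)))) = Add(8, Mul(-1, Mul(Add(151, Q), Rational(-1, 93)))) = Add(8, Mul(-1, Add(Rational(-151, 93), Mul(Rational(-1, 93), Q)))) = Add(8, Add(Rational(151, 93), Mul(Rational(1, 93), Q))) = Add(Rational(895, 93), Mul(Rational(1, 93), Q)))
Mul(-1, Function('n')(h, K)) = Mul(-1, Add(Rational(895, 93), Mul(Rational(1, 93), 29))) = Mul(-1, Add(Rational(895, 93), Rational(29, 93))) = Mul(-1, Rational(308, 31)) = Rational(-308, 31)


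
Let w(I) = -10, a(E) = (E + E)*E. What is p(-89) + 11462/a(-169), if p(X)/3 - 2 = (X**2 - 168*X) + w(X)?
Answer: 1959147526/28561 ≈ 68595.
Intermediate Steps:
a(E) = 2*E**2 (a(E) = (2*E)*E = 2*E**2)
p(X) = -24 - 504*X + 3*X**2 (p(X) = 6 + 3*((X**2 - 168*X) - 10) = 6 + 3*(-10 + X**2 - 168*X) = 6 + (-30 - 504*X + 3*X**2) = -24 - 504*X + 3*X**2)
p(-89) + 11462/a(-169) = (-24 - 504*(-89) + 3*(-89)**2) + 11462/((2*(-169)**2)) = (-24 + 44856 + 3*7921) + 11462/((2*28561)) = (-24 + 44856 + 23763) + 11462/57122 = 68595 + 11462*(1/57122) = 68595 + 5731/28561 = 1959147526/28561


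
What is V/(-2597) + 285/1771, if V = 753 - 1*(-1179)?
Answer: -54723/93863 ≈ -0.58301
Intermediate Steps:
V = 1932 (V = 753 + 1179 = 1932)
V/(-2597) + 285/1771 = 1932/(-2597) + 285/1771 = 1932*(-1/2597) + 285*(1/1771) = -276/371 + 285/1771 = -54723/93863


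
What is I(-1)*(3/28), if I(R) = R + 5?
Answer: 3/7 ≈ 0.42857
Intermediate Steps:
I(R) = 5 + R
I(-1)*(3/28) = (5 - 1)*(3/28) = 4*(3*(1/28)) = 4*(3/28) = 3/7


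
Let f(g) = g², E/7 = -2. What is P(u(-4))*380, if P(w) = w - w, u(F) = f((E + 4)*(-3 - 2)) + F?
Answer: 0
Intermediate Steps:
E = -14 (E = 7*(-2) = -14)
u(F) = 2500 + F (u(F) = ((-14 + 4)*(-3 - 2))² + F = (-10*(-5))² + F = 50² + F = 2500 + F)
P(w) = 0
P(u(-4))*380 = 0*380 = 0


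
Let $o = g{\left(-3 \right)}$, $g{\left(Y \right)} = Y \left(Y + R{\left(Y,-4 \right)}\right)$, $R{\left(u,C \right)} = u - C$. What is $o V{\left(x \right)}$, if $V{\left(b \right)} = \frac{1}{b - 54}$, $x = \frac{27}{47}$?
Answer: $- \frac{94}{837} \approx -0.11231$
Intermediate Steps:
$x = \frac{27}{47}$ ($x = 27 \cdot \frac{1}{47} = \frac{27}{47} \approx 0.57447$)
$V{\left(b \right)} = \frac{1}{-54 + b}$
$g{\left(Y \right)} = Y \left(4 + 2 Y\right)$ ($g{\left(Y \right)} = Y \left(Y + \left(Y - -4\right)\right) = Y \left(Y + \left(Y + 4\right)\right) = Y \left(Y + \left(4 + Y\right)\right) = Y \left(4 + 2 Y\right)$)
$o = 6$ ($o = 2 \left(-3\right) \left(2 - 3\right) = 2 \left(-3\right) \left(-1\right) = 6$)
$o V{\left(x \right)} = \frac{6}{-54 + \frac{27}{47}} = \frac{6}{- \frac{2511}{47}} = 6 \left(- \frac{47}{2511}\right) = - \frac{94}{837}$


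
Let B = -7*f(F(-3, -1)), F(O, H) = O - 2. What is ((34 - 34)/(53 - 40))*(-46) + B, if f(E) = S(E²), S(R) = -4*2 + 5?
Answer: 21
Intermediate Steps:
S(R) = -3 (S(R) = -8 + 5 = -3)
F(O, H) = -2 + O
f(E) = -3
B = 21 (B = -7*(-3) = 21)
((34 - 34)/(53 - 40))*(-46) + B = ((34 - 34)/(53 - 40))*(-46) + 21 = (0/13)*(-46) + 21 = (0*(1/13))*(-46) + 21 = 0*(-46) + 21 = 0 + 21 = 21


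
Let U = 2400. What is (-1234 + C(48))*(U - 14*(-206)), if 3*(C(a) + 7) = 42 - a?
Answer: -6568012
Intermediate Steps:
C(a) = 7 - a/3 (C(a) = -7 + (42 - a)/3 = -7 + (14 - a/3) = 7 - a/3)
(-1234 + C(48))*(U - 14*(-206)) = (-1234 + (7 - ⅓*48))*(2400 - 14*(-206)) = (-1234 + (7 - 16))*(2400 + 2884) = (-1234 - 9)*5284 = -1243*5284 = -6568012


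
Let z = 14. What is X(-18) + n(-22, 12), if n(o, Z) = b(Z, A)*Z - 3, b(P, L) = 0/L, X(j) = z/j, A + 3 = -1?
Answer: -34/9 ≈ -3.7778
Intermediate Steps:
A = -4 (A = -3 - 1 = -4)
X(j) = 14/j
b(P, L) = 0
n(o, Z) = -3 (n(o, Z) = 0*Z - 3 = 0 - 3 = -3)
X(-18) + n(-22, 12) = 14/(-18) - 3 = 14*(-1/18) - 3 = -7/9 - 3 = -34/9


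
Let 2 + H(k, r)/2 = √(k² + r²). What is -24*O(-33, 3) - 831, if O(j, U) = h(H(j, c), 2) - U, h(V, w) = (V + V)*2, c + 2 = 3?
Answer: -375 - 192*√1090 ≈ -6713.9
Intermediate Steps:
c = 1 (c = -2 + 3 = 1)
H(k, r) = -4 + 2*√(k² + r²)
h(V, w) = 4*V (h(V, w) = (2*V)*2 = 4*V)
O(j, U) = -16 - U + 8*√(1 + j²) (O(j, U) = 4*(-4 + 2*√(j² + 1²)) - U = 4*(-4 + 2*√(j² + 1)) - U = 4*(-4 + 2*√(1 + j²)) - U = (-16 + 8*√(1 + j²)) - U = -16 - U + 8*√(1 + j²))
-24*O(-33, 3) - 831 = -24*(-16 - 1*3 + 8*√(1 + (-33)²)) - 831 = -24*(-16 - 3 + 8*√(1 + 1089)) - 831 = -24*(-16 - 3 + 8*√1090) - 831 = -24*(-19 + 8*√1090) - 831 = (456 - 192*√1090) - 831 = -375 - 192*√1090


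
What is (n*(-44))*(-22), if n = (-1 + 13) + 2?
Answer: 13552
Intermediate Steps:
n = 14 (n = 12 + 2 = 14)
(n*(-44))*(-22) = (14*(-44))*(-22) = -616*(-22) = 13552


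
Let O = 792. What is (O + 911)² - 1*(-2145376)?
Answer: 5045585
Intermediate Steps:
(O + 911)² - 1*(-2145376) = (792 + 911)² - 1*(-2145376) = 1703² + 2145376 = 2900209 + 2145376 = 5045585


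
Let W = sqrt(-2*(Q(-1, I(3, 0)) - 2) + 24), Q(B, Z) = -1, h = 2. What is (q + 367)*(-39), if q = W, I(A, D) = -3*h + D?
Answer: -14313 - 39*sqrt(30) ≈ -14527.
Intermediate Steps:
I(A, D) = -6 + D (I(A, D) = -3*2 + D = -6 + D)
W = sqrt(30) (W = sqrt(-2*(-1 - 2) + 24) = sqrt(-2*(-3) + 24) = sqrt(6 + 24) = sqrt(30) ≈ 5.4772)
q = sqrt(30) ≈ 5.4772
(q + 367)*(-39) = (sqrt(30) + 367)*(-39) = (367 + sqrt(30))*(-39) = -14313 - 39*sqrt(30)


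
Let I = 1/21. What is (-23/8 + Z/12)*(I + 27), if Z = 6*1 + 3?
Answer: -1207/21 ≈ -57.476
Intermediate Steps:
Z = 9 (Z = 6 + 3 = 9)
I = 1/21 ≈ 0.047619
(-23/8 + Z/12)*(I + 27) = (-23/8 + 9/12)*(1/21 + 27) = (-23*⅛ + 9*(1/12))*(568/21) = (-23/8 + ¾)*(568/21) = -17/8*568/21 = -1207/21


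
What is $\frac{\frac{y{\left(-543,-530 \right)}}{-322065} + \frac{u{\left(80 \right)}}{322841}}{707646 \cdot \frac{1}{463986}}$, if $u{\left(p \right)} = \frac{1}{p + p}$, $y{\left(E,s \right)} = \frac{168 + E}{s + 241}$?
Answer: $- \frac{33127540475537}{12600922260307218080} \approx -2.629 \cdot 10^{-6}$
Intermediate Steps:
$y{\left(E,s \right)} = \frac{168 + E}{241 + s}$
$u{\left(p \right)} = \frac{1}{2 p}$
$\frac{\frac{y{\left(-543,-530 \right)}}{-322065} + \frac{u{\left(80 \right)}}{322841}}{707646 \cdot \frac{1}{463986}} = \frac{\frac{\frac{1}{241 - 530} \left(168 - 543\right)}{-322065} + \frac{\frac{1}{2} \cdot \frac{1}{80}}{322841}}{707646 \cdot \frac{1}{463986}} = \frac{\frac{1}{-289} \left(-375\right) \left(- \frac{1}{322065}\right) + \frac{1}{2} \cdot \frac{1}{80} \cdot \frac{1}{322841}}{707646 \cdot \frac{1}{463986}} = \frac{\left(- \frac{1}{289}\right) \left(-375\right) \left(- \frac{1}{322065}\right) + \frac{1}{160} \cdot \frac{1}{322841}}{\frac{117941}{77331}} = \left(\frac{375}{289} \left(- \frac{1}{322065}\right) + \frac{1}{51654560}\right) \frac{77331}{117941} = \left(- \frac{25}{6205119} + \frac{1}{51654560}\right) \frac{77331}{117941} = \left(- \frac{1285158881}{320522691692640}\right) \frac{77331}{117941} = - \frac{33127540475537}{12600922260307218080}$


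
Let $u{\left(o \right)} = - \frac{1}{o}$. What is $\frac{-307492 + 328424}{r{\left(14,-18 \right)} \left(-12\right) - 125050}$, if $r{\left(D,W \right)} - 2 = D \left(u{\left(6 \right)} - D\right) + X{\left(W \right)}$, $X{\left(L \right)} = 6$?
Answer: $- \frac{10466}{61383} \approx -0.1705$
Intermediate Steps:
$r{\left(D,W \right)} = 8 + D \left(- \frac{1}{6} - D\right)$ ($r{\left(D,W \right)} = 2 + \left(D \left(- \frac{1}{6} - D\right) + 6\right) = 2 + \left(6 + D \left(- \frac{1}{6} - D\right)\right) = 8 + D \left(- \frac{1}{6} - D\right)$)
$\frac{-307492 + 328424}{r{\left(14,-18 \right)} \left(-12\right) - 125050} = \frac{-307492 + 328424}{\left(8 - 14^{2} - \frac{7}{3}\right) \left(-12\right) - 125050} = \frac{20932}{\left(8 - 196 - \frac{7}{3}\right) \left(-12\right) - 125050} = \frac{20932}{\left(- \frac{571}{3}\right) \left(-12\right) - 125050} = \frac{20932}{2284 - 125050} = \frac{20932}{-122766} = 20932 \left(- \frac{1}{122766}\right) = - \frac{10466}{61383}$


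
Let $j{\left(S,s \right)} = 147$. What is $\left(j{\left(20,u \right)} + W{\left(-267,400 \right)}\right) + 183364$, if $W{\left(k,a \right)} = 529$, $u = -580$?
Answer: $184040$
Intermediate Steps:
$\left(j{\left(20,u \right)} + W{\left(-267,400 \right)}\right) + 183364 = \left(147 + 529\right) + 183364 = 676 + 183364 = 184040$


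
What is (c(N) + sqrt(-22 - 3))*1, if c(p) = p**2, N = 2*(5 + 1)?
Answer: 144 + 5*I ≈ 144.0 + 5.0*I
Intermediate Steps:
N = 12 (N = 2*6 = 12)
(c(N) + sqrt(-22 - 3))*1 = (12**2 + sqrt(-22 - 3))*1 = (144 + sqrt(-25))*1 = (144 + 5*I)*1 = 144 + 5*I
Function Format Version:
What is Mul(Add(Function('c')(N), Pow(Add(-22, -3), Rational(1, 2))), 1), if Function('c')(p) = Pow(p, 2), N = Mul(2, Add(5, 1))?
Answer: Add(144, Mul(5, I)) ≈ Add(144.00, Mul(5.0000, I))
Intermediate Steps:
N = 12 (N = Mul(2, 6) = 12)
Mul(Add(Function('c')(N), Pow(Add(-22, -3), Rational(1, 2))), 1) = Mul(Add(Pow(12, 2), Pow(Add(-22, -3), Rational(1, 2))), 1) = Mul(Add(144, Pow(-25, Rational(1, 2))), 1) = Mul(Add(144, Mul(5, I)), 1) = Add(144, Mul(5, I))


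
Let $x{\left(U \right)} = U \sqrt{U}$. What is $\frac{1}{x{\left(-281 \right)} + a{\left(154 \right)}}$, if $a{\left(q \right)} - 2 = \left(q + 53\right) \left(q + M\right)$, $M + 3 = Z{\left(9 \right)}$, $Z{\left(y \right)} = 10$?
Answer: $\frac{33329}{1133010282} + \frac{281 i \sqrt{281}}{1133010282} \approx 2.9416 \cdot 10^{-5} + 4.1574 \cdot 10^{-6} i$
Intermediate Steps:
$M = 7$ ($M = -3 + 10 = 7$)
$x{\left(U \right)} = U^{\frac{3}{2}}$
$a{\left(q \right)} = 2 + \left(7 + q\right) \left(53 + q\right)$ ($a{\left(q \right)} = 2 + \left(q + 53\right) \left(q + 7\right) = 2 + \left(53 + q\right) \left(7 + q\right) = 2 + \left(7 + q\right) \left(53 + q\right)$)
$\frac{1}{x{\left(-281 \right)} + a{\left(154 \right)}} = \frac{1}{\left(-281\right)^{\frac{3}{2}} + \left(373 + 154^{2} + 60 \cdot 154\right)} = \frac{1}{- 281 i \sqrt{281} + \left(373 + 23716 + 9240\right)} = \frac{1}{- 281 i \sqrt{281} + 33329} = \frac{1}{33329 - 281 i \sqrt{281}}$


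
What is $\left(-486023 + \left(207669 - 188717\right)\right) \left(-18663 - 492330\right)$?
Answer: $238670011503$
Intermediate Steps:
$\left(-486023 + \left(207669 - 188717\right)\right) \left(-18663 - 492330\right) = \left(-486023 + \left(207669 - 188717\right)\right) \left(-510993\right) = \left(-486023 + 18952\right) \left(-510993\right) = \left(-467071\right) \left(-510993\right) = 238670011503$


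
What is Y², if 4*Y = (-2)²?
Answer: 1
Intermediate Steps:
Y = 1 (Y = (¼)*(-2)² = (¼)*4 = 1)
Y² = 1² = 1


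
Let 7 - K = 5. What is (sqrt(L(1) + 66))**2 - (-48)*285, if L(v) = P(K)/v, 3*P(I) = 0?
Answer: 13746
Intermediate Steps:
K = 2 (K = 7 - 1*5 = 7 - 5 = 2)
P(I) = 0 (P(I) = (1/3)*0 = 0)
L(v) = 0 (L(v) = 0/v = 0)
(sqrt(L(1) + 66))**2 - (-48)*285 = (sqrt(0 + 66))**2 - (-48)*285 = (sqrt(66))**2 - 1*(-13680) = 66 + 13680 = 13746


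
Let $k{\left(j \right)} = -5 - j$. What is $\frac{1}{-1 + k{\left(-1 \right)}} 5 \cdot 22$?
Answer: $-22$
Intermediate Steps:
$\frac{1}{-1 + k{\left(-1 \right)}} 5 \cdot 22 = \frac{1}{-1 - 4} \cdot 5 \cdot 22 = \frac{1}{-5} \cdot 5 \cdot 22 = \left(- \frac{1}{5}\right) 5 \cdot 22 = \left(-1\right) 22 = -22$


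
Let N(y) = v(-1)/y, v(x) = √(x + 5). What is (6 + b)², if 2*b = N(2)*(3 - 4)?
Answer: 121/4 ≈ 30.250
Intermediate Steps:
v(x) = √(5 + x)
N(y) = 2/y (N(y) = √(5 - 1)/y = √4/y = 2/y)
b = -½ (b = ((2/2)*(3 - 4))/2 = ((2*(½))*(-1))/2 = (1*(-1))/2 = (½)*(-1) = -½ ≈ -0.50000)
(6 + b)² = (6 - ½)² = (11/2)² = 121/4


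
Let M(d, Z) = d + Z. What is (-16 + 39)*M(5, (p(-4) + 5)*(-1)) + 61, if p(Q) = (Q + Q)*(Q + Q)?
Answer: -1411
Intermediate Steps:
p(Q) = 4*Q² (p(Q) = (2*Q)*(2*Q) = 4*Q²)
M(d, Z) = Z + d
(-16 + 39)*M(5, (p(-4) + 5)*(-1)) + 61 = (-16 + 39)*((4*(-4)² + 5)*(-1) + 5) + 61 = 23*((4*16 + 5)*(-1) + 5) + 61 = 23*((64 + 5)*(-1) + 5) + 61 = 23*(69*(-1) + 5) + 61 = 23*(-69 + 5) + 61 = 23*(-64) + 61 = -1472 + 61 = -1411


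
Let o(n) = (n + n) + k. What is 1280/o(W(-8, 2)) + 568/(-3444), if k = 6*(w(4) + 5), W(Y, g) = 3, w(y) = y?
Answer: 18226/861 ≈ 21.168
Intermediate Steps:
k = 54 (k = 6*(4 + 5) = 6*9 = 54)
o(n) = 54 + 2*n (o(n) = (n + n) + 54 = 2*n + 54 = 54 + 2*n)
1280/o(W(-8, 2)) + 568/(-3444) = 1280/(54 + 2*3) + 568/(-3444) = 1280/(54 + 6) + 568*(-1/3444) = 1280/60 - 142/861 = 1280*(1/60) - 142/861 = 64/3 - 142/861 = 18226/861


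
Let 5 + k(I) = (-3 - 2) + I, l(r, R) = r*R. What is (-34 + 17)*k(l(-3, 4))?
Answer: 374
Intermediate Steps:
l(r, R) = R*r
k(I) = -10 + I (k(I) = -5 + ((-3 - 2) + I) = -5 + (-5 + I) = -10 + I)
(-34 + 17)*k(l(-3, 4)) = (-34 + 17)*(-10 + 4*(-3)) = -17*(-10 - 12) = -17*(-22) = 374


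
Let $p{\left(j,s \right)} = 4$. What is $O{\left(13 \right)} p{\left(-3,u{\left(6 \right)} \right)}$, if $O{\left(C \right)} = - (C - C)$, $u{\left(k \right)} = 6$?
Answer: $0$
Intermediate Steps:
$O{\left(C \right)} = 0$ ($O{\left(C \right)} = \left(-1\right) 0 = 0$)
$O{\left(13 \right)} p{\left(-3,u{\left(6 \right)} \right)} = 0 \cdot 4 = 0$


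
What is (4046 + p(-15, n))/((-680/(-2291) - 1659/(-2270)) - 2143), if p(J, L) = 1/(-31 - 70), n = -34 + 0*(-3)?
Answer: -708395642550/375029063747 ≈ -1.8889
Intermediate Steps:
n = -34 (n = -34 + 0 = -34)
p(J, L) = -1/101 (p(J, L) = 1/(-101) = -1/101)
(4046 + p(-15, n))/((-680/(-2291) - 1659/(-2270)) - 2143) = (4046 - 1/101)/((-680/(-2291) - 1659/(-2270)) - 2143) = 408645/(101*((-680*(-1/2291) - 1659*(-1/2270)) - 2143)) = 408645/(101*((680/2291 + 1659/2270) - 2143)) = 408645/(101*(5344369/5200570 - 2143)) = 408645/(101*(-11139477141/5200570)) = (408645/101)*(-5200570/11139477141) = -708395642550/375029063747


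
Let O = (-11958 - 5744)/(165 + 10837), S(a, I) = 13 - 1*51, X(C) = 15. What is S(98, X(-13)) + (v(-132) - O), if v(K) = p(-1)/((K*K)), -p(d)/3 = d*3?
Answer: -387556531/10649936 ≈ -36.391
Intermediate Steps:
p(d) = -9*d (p(d) = -3*d*3 = -9*d)
S(a, I) = -38 (S(a, I) = 13 - 51 = -38)
O = -8851/5501 (O = -17702/11002 = -17702*1/11002 = -8851/5501 ≈ -1.6090)
v(K) = 9/K² (v(K) = (-9*(-1))/((K*K)) = 9/(K²) = 9/K²)
S(98, X(-13)) + (v(-132) - O) = -38 + (9/(-132)² - 1*(-8851/5501)) = -38 + (9*(1/17424) + 8851/5501) = -38 + (1/1936 + 8851/5501) = -38 + 17141037/10649936 = -387556531/10649936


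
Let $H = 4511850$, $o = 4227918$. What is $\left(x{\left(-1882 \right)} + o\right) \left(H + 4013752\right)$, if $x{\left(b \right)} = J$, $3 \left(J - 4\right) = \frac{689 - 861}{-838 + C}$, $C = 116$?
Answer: $\frac{39037364153746424}{1083} \approx 3.6046 \cdot 10^{13}$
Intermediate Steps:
$J = \frac{4418}{1083}$ ($J = 4 + \frac{\left(689 - 861\right) \frac{1}{-838 + 116}}{3} = 4 + \frac{\left(-172\right) \frac{1}{-722}}{3} = 4 + \frac{\left(-172\right) \left(- \frac{1}{722}\right)}{3} = 4 + \frac{1}{3} \cdot \frac{86}{361} = 4 + \frac{86}{1083} = \frac{4418}{1083} \approx 4.0794$)
$x{\left(b \right)} = \frac{4418}{1083}$
$\left(x{\left(-1882 \right)} + o\right) \left(H + 4013752\right) = \left(\frac{4418}{1083} + 4227918\right) \left(4511850 + 4013752\right) = \frac{4578839612}{1083} \cdot 8525602 = \frac{39037364153746424}{1083}$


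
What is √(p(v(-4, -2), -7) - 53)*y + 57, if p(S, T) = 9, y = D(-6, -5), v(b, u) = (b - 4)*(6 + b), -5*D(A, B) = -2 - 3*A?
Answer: 57 - 32*I*√11/5 ≈ 57.0 - 21.226*I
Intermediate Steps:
D(A, B) = ⅖ + 3*A/5 (D(A, B) = -(-2 - 3*A)/5 = ⅖ + 3*A/5)
v(b, u) = (-4 + b)*(6 + b)
y = -16/5 (y = ⅖ + (⅗)*(-6) = ⅖ - 18/5 = -16/5 ≈ -3.2000)
√(p(v(-4, -2), -7) - 53)*y + 57 = √(9 - 53)*(-16/5) + 57 = √(-44)*(-16/5) + 57 = (2*I*√11)*(-16/5) + 57 = -32*I*√11/5 + 57 = 57 - 32*I*√11/5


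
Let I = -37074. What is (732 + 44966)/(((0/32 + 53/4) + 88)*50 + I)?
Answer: -91396/64023 ≈ -1.4275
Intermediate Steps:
(732 + 44966)/(((0/32 + 53/4) + 88)*50 + I) = (732 + 44966)/(((0/32 + 53/4) + 88)*50 - 37074) = 45698/(((0*(1/32) + 53*(¼)) + 88)*50 - 37074) = 45698/(((0 + 53/4) + 88)*50 - 37074) = 45698/((53/4 + 88)*50 - 37074) = 45698/((405/4)*50 - 37074) = 45698/(10125/2 - 37074) = 45698/(-64023/2) = 45698*(-2/64023) = -91396/64023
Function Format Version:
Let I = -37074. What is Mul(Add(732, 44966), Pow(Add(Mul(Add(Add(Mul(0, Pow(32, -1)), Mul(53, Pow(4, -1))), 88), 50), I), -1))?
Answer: Rational(-91396, 64023) ≈ -1.4275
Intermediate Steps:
Mul(Add(732, 44966), Pow(Add(Mul(Add(Add(Mul(0, Pow(32, -1)), Mul(53, Pow(4, -1))), 88), 50), I), -1)) = Mul(Add(732, 44966), Pow(Add(Mul(Add(Add(Mul(0, Pow(32, -1)), Mul(53, Pow(4, -1))), 88), 50), -37074), -1)) = Mul(45698, Pow(Add(Mul(Add(Add(Mul(0, Rational(1, 32)), Mul(53, Rational(1, 4))), 88), 50), -37074), -1)) = Mul(45698, Pow(Add(Mul(Add(Add(0, Rational(53, 4)), 88), 50), -37074), -1)) = Mul(45698, Pow(Add(Mul(Add(Rational(53, 4), 88), 50), -37074), -1)) = Mul(45698, Pow(Add(Mul(Rational(405, 4), 50), -37074), -1)) = Mul(45698, Pow(Add(Rational(10125, 2), -37074), -1)) = Mul(45698, Pow(Rational(-64023, 2), -1)) = Mul(45698, Rational(-2, 64023)) = Rational(-91396, 64023)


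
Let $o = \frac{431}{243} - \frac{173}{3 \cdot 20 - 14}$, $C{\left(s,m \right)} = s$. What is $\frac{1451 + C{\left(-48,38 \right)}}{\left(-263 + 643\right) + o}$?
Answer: $\frac{15682734}{4225427} \approx 3.7115$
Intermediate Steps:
$o = - \frac{22213}{11178}$ ($o = 431 \cdot \frac{1}{243} - \frac{173}{60 - 14} = \frac{431}{243} - \frac{173}{46} = - \frac{22213}{11178} \approx -1.9872$)
$\frac{1451 + C{\left(-48,38 \right)}}{\left(-263 + 643\right) + o} = \frac{1451 - 48}{\left(-263 + 643\right) - \frac{22213}{11178}} = \frac{1403}{380 - \frac{22213}{11178}} = \frac{1403}{\frac{4225427}{11178}} = 1403 \cdot \frac{11178}{4225427} = \frac{15682734}{4225427}$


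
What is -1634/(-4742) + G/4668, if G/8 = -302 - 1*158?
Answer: -1227881/2766957 ≈ -0.44377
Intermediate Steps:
G = -3680 (G = 8*(-302 - 1*158) = 8*(-302 - 158) = 8*(-460) = -3680)
-1634/(-4742) + G/4668 = -1634/(-4742) - 3680/4668 = -1634*(-1/4742) - 3680*1/4668 = 817/2371 - 920/1167 = -1227881/2766957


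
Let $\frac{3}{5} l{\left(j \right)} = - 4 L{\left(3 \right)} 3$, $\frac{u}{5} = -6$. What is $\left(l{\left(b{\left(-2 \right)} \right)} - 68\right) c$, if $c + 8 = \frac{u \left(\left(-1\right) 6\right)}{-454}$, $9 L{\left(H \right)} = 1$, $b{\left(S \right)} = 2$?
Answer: $\frac{1204592}{2043} \approx 589.62$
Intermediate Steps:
$u = -30$ ($u = 5 \left(-6\right) = -30$)
$L{\left(H \right)} = \frac{1}{9}$ ($L{\left(H \right)} = \frac{1}{9} \cdot 1 = \frac{1}{9}$)
$l{\left(j \right)} = - \frac{20}{9}$ ($l{\left(j \right)} = \frac{5 \left(-4\right) \frac{1}{9} \cdot 3}{3} = \frac{5 \left(\left(- \frac{4}{9}\right) 3\right)}{3} = \frac{5}{3} \left(- \frac{4}{3}\right) = - \frac{20}{9}$)
$c = - \frac{1906}{227}$ ($c = -8 + \frac{\left(-30\right) \left(\left(-1\right) 6\right)}{-454} = -8 + \left(-30\right) \left(-6\right) \left(- \frac{1}{454}\right) = -8 + 180 \left(- \frac{1}{454}\right) = -8 - \frac{90}{227} = - \frac{1906}{227} \approx -8.3965$)
$\left(l{\left(b{\left(-2 \right)} \right)} - 68\right) c = \left(- \frac{20}{9} - 68\right) \left(- \frac{1906}{227}\right) = \left(- \frac{632}{9}\right) \left(- \frac{1906}{227}\right) = \frac{1204592}{2043}$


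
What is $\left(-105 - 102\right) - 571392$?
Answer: $-571599$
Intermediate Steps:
$\left(-105 - 102\right) - 571392 = -207 - 571392 = -571599$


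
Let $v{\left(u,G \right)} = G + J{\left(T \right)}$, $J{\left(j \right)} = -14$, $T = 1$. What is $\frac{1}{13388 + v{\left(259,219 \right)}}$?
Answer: $\frac{1}{13593} \approx 7.3567 \cdot 10^{-5}$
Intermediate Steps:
$v{\left(u,G \right)} = -14 + G$ ($v{\left(u,G \right)} = G - 14 = -14 + G$)
$\frac{1}{13388 + v{\left(259,219 \right)}} = \frac{1}{13388 + \left(-14 + 219\right)} = \frac{1}{13388 + 205} = \frac{1}{13593}$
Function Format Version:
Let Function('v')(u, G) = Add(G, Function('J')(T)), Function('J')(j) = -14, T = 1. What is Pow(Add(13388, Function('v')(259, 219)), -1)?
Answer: Rational(1, 13593) ≈ 7.3567e-5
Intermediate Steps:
Function('v')(u, G) = Add(-14, G) (Function('v')(u, G) = Add(G, -14) = Add(-14, G))
Pow(Add(13388, Function('v')(259, 219)), -1) = Pow(Add(13388, Add(-14, 219)), -1) = Pow(Add(13388, 205), -1) = Pow(13593, -1) = Rational(1, 13593)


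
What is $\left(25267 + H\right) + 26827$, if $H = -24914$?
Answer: $27180$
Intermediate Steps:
$\left(25267 + H\right) + 26827 = \left(25267 - 24914\right) + 26827 = 353 + 26827 = 27180$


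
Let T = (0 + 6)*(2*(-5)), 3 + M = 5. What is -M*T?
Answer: 120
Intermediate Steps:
M = 2 (M = -3 + 5 = 2)
T = -60 (T = 6*(-10) = -60)
-M*T = -2*(-60) = -1*(-120) = 120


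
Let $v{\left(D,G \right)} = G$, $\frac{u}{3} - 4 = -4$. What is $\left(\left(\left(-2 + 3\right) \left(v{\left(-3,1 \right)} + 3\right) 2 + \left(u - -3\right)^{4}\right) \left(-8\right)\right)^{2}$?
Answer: $506944$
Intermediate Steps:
$u = 0$ ($u = 12 + 3 \left(-4\right) = 12 - 12 = 0$)
$\left(\left(\left(-2 + 3\right) \left(v{\left(-3,1 \right)} + 3\right) 2 + \left(u - -3\right)^{4}\right) \left(-8\right)\right)^{2} = \left(\left(\left(-2 + 3\right) \left(1 + 3\right) 2 + \left(0 - -3\right)^{4}\right) \left(-8\right)\right)^{2} = \left(\left(1 \cdot 4 \cdot 2 + \left(0 + 3\right)^{4}\right) \left(-8\right)\right)^{2} = \left(\left(4 \cdot 2 + 3^{4}\right) \left(-8\right)\right)^{2} = \left(\left(8 + 81\right) \left(-8\right)\right)^{2} = \left(89 \left(-8\right)\right)^{2} = \left(-712\right)^{2} = 506944$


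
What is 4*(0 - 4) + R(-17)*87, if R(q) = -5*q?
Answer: 7379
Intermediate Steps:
4*(0 - 4) + R(-17)*87 = 4*(0 - 4) - 5*(-17)*87 = 4*(-4) + 85*87 = -16 + 7395 = 7379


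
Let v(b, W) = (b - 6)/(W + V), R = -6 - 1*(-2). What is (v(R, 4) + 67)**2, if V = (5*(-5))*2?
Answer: 2390116/529 ≈ 4518.2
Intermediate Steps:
V = -50 (V = -25*2 = -50)
R = -4 (R = -6 + 2 = -4)
v(b, W) = (-6 + b)/(-50 + W) (v(b, W) = (b - 6)/(W - 50) = (-6 + b)/(-50 + W))
(v(R, 4) + 67)**2 = ((-6 - 4)/(-50 + 4) + 67)**2 = (-10/(-46) + 67)**2 = (-1/46*(-10) + 67)**2 = (5/23 + 67)**2 = (1546/23)**2 = 2390116/529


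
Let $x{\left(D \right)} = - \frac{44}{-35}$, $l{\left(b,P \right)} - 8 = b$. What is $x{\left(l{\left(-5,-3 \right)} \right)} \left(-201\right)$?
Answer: $- \frac{8844}{35} \approx -252.69$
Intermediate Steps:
$l{\left(b,P \right)} = 8 + b$
$x{\left(D \right)} = \frac{44}{35}$ ($x{\left(D \right)} = \left(-44\right) \left(- \frac{1}{35}\right) = \frac{44}{35}$)
$x{\left(l{\left(-5,-3 \right)} \right)} \left(-201\right) = \frac{44}{35} \left(-201\right) = - \frac{8844}{35}$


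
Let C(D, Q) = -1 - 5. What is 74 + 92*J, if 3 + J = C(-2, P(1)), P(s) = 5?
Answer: -754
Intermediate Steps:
C(D, Q) = -6
J = -9 (J = -3 - 6 = -9)
74 + 92*J = 74 + 92*(-9) = 74 - 828 = -754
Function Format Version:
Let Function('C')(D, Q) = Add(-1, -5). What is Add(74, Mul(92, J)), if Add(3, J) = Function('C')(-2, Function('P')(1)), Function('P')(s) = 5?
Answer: -754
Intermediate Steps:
Function('C')(D, Q) = -6
J = -9 (J = Add(-3, -6) = -9)
Add(74, Mul(92, J)) = Add(74, Mul(92, -9)) = Add(74, -828) = -754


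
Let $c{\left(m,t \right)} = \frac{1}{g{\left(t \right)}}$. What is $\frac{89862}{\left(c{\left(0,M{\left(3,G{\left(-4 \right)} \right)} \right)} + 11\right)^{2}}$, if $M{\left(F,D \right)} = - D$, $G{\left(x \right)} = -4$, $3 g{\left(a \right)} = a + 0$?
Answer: $\frac{1437792}{2209} \approx 650.88$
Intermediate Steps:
$g{\left(a \right)} = \frac{a}{3}$ ($g{\left(a \right)} = \frac{a + 0}{3} = \frac{a}{3}$)
$c{\left(m,t \right)} = \frac{3}{t}$ ($c{\left(m,t \right)} = \frac{1}{\frac{1}{3} t} = \frac{3}{t}$)
$\frac{89862}{\left(c{\left(0,M{\left(3,G{\left(-4 \right)} \right)} \right)} + 11\right)^{2}} = \frac{89862}{\left(\frac{3}{\left(-1\right) \left(-4\right)} + 11\right)^{2}} = \frac{89862}{\left(\frac{3}{4} + 11\right)^{2}} = \frac{89862}{\left(\frac{47}{4}\right)^{2}} = \frac{89862}{\frac{2209}{16}} = 89862 \cdot \frac{16}{2209} = \frac{1437792}{2209}$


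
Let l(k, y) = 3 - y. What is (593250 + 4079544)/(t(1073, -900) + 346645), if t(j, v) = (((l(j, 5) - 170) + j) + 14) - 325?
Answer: 222514/16535 ≈ 13.457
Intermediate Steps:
t(j, v) = -483 + j (t(j, v) = ((((3 - 1*5) - 170) + j) + 14) - 325 = ((((3 - 5) - 170) + j) + 14) - 325 = (((-2 - 170) + j) + 14) - 325 = ((-172 + j) + 14) - 325 = (-158 + j) - 325 = -483 + j)
(593250 + 4079544)/(t(1073, -900) + 346645) = (593250 + 4079544)/((-483 + 1073) + 346645) = 4672794/(590 + 346645) = 4672794/347235 = 4672794*(1/347235) = 222514/16535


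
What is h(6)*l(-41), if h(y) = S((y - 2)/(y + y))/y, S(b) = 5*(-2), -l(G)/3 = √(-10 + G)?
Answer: 5*I*√51 ≈ 35.707*I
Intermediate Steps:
l(G) = -3*√(-10 + G)
S(b) = -10
h(y) = -10/y
h(6)*l(-41) = (-10/6)*(-3*√(-10 - 41)) = (-10*⅙)*(-3*I*√51) = -(-5)*I*√51 = 5*I*√51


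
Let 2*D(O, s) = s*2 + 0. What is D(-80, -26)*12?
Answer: -312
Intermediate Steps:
D(O, s) = s (D(O, s) = (s*2 + 0)/2 = (2*s + 0)/2 = (2*s)/2 = s)
D(-80, -26)*12 = -26*12 = -312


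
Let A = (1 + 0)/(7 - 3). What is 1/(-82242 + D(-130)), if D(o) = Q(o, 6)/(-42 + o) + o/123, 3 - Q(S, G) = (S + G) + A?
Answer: -84624/6959798809 ≈ -1.2159e-5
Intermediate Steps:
A = ¼ (A = 1/4 = 1*(¼) = ¼ ≈ 0.25000)
Q(S, G) = 11/4 - G - S (Q(S, G) = 3 - ((S + G) + ¼) = 3 - ((G + S) + ¼) = 3 - (¼ + G + S) = 3 + (-¼ - G - S) = 11/4 - G - S)
D(o) = o/123 + (-13/4 - o)/(-42 + o) (D(o) = (11/4 - 1*6 - o)/(-42 + o) + o/123 = (11/4 - 6 - o)/(-42 + o) + o*(1/123) = (-13/4 - o)/(-42 + o) + o/123 = o/123 + (-13/4 - o)/(-42 + o))
1/(-82242 + D(-130)) = 1/(-82242 + (-1599 - 660*(-130) + 4*(-130)²)/(492*(-42 - 130))) = 1/(-82242 + (1/492)*(-1599 + 85800 + 4*16900)/(-172)) = 1/(-82242 + (1/492)*(-1/172)*(-1599 + 85800 + 67600)) = 1/(-82242 + (1/492)*(-1/172)*151801) = 1/(-82242 - 151801/84624) = 1/(-6959798809/84624) = -84624/6959798809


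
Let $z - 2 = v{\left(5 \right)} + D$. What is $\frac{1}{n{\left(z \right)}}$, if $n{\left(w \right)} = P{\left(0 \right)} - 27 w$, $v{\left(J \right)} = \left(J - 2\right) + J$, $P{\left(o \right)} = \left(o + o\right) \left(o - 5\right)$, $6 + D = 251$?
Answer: $- \frac{1}{6885} \approx -0.00014524$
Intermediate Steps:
$D = 245$ ($D = -6 + 251 = 245$)
$P{\left(o \right)} = 2 o \left(-5 + o\right)$
$v{\left(J \right)} = -2 + 2 J$ ($v{\left(J \right)} = \left(-2 + J\right) + J = -2 + 2 J$)
$z = 255$ ($z = 2 + \left(\left(-2 + 2 \cdot 5\right) + 245\right) = 2 + \left(\left(-2 + 10\right) + 245\right) = 2 + \left(8 + 245\right) = 2 + 253 = 255$)
$n{\left(w \right)} = - 27 w$ ($n{\left(w \right)} = 2 \cdot 0 \left(-5 + 0\right) - 27 w = 2 \cdot 0 \left(-5\right) - 27 w = 0 - 27 w = - 27 w$)
$\frac{1}{n{\left(z \right)}} = \frac{1}{\left(-27\right) 255} = \frac{1}{-6885} = - \frac{1}{6885}$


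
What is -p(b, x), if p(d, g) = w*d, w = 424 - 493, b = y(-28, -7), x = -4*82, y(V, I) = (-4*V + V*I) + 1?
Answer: 21321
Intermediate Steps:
y(V, I) = 1 - 4*V + I*V (y(V, I) = (-4*V + I*V) + 1 = 1 - 4*V + I*V)
x = -328
b = 309 (b = 1 - 4*(-28) - 7*(-28) = 1 + 112 + 196 = 309)
w = -69
p(d, g) = -69*d
-p(b, x) = -(-69)*309 = -1*(-21321) = 21321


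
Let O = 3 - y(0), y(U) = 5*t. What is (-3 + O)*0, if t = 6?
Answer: 0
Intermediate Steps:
y(U) = 30 (y(U) = 5*6 = 30)
O = -27 (O = 3 - 1*30 = 3 - 30 = -27)
(-3 + O)*0 = (-3 - 27)*0 = -30*0 = 0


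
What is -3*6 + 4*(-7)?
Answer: -46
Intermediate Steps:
-3*6 + 4*(-7) = -18 - 28 = -46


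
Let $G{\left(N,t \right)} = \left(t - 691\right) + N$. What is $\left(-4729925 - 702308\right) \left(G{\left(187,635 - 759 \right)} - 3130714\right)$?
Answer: $17010179346686$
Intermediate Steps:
$G{\left(N,t \right)} = -691 + N + t$ ($G{\left(N,t \right)} = \left(-691 + t\right) + N = -691 + N + t$)
$\left(-4729925 - 702308\right) \left(G{\left(187,635 - 759 \right)} - 3130714\right) = \left(-4729925 - 702308\right) \left(\left(-691 + 187 + \left(635 - 759\right)\right) - 3130714\right) = - 5432233 \left(\left(-691 + 187 + \left(635 - 759\right)\right) - 3130714\right) = - 5432233 \left(\left(-691 + 187 - 124\right) - 3130714\right) = - 5432233 \left(-628 - 3130714\right) = \left(-5432233\right) \left(-3131342\right) = 17010179346686$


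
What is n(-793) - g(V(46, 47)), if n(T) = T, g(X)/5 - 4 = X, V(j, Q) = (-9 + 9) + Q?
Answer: -1048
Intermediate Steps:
V(j, Q) = Q (V(j, Q) = 0 + Q = Q)
g(X) = 20 + 5*X
n(-793) - g(V(46, 47)) = -793 - (20 + 5*47) = -793 - (20 + 235) = -793 - 1*255 = -793 - 255 = -1048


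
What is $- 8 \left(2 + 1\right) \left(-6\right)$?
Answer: $144$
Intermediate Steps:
$- 8 \left(2 + 1\right) \left(-6\right) = \left(-8\right) 3 \left(-6\right) = \left(-24\right) \left(-6\right) = 144$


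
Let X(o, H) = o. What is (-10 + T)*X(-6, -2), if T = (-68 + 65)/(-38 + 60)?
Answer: 669/11 ≈ 60.818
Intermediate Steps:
T = -3/22 ≈ -0.13636
(-10 + T)*X(-6, -2) = (-10 - 3/22)*(-6) = -223/22*(-6) = 669/11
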